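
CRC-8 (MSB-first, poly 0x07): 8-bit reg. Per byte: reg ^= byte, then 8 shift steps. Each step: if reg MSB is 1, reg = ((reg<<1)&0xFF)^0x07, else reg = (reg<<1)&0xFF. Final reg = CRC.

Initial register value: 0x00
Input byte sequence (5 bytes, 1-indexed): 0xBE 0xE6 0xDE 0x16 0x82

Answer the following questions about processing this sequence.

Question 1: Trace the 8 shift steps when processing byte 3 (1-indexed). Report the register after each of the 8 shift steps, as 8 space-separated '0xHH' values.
After byte 1 (0xBE): reg=0x33
After byte 2 (0xE6): reg=0x25
Register before byte 3: 0x25
After XOR with byte 0xDE: 0xFB

Answer: 0xF1 0xE5 0xCD 0x9D 0x3D 0x7A 0xF4 0xEF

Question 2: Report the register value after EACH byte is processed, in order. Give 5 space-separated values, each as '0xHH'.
0x33 0x25 0xEF 0xE1 0x2E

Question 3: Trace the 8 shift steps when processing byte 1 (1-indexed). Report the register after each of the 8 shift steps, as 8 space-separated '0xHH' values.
Answer: 0x7B 0xF6 0xEB 0xD1 0xA5 0x4D 0x9A 0x33

Derivation:
Register before byte 1: 0x00
After XOR with byte 0xBE: 0xBE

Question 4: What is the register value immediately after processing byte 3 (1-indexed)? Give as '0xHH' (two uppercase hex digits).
After byte 1 (0xBE): reg=0x33
After byte 2 (0xE6): reg=0x25
After byte 3 (0xDE): reg=0xEF

Answer: 0xEF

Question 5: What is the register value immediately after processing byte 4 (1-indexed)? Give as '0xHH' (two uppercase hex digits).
After byte 1 (0xBE): reg=0x33
After byte 2 (0xE6): reg=0x25
After byte 3 (0xDE): reg=0xEF
After byte 4 (0x16): reg=0xE1

Answer: 0xE1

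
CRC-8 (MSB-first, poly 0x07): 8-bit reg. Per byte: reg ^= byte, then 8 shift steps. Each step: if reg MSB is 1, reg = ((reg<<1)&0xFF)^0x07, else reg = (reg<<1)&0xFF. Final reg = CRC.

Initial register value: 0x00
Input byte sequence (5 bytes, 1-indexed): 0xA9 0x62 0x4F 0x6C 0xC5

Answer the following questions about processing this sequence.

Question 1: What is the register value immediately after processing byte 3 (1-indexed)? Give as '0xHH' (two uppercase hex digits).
Answer: 0x47

Derivation:
After byte 1 (0xA9): reg=0x56
After byte 2 (0x62): reg=0x8C
After byte 3 (0x4F): reg=0x47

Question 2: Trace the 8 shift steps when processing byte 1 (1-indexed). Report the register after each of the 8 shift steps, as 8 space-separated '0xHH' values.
Register before byte 1: 0x00
After XOR with byte 0xA9: 0xA9

Answer: 0x55 0xAA 0x53 0xA6 0x4B 0x96 0x2B 0x56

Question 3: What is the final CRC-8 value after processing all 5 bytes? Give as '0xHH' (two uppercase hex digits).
Answer: 0x6C

Derivation:
After byte 1 (0xA9): reg=0x56
After byte 2 (0x62): reg=0x8C
After byte 3 (0x4F): reg=0x47
After byte 4 (0x6C): reg=0xD1
After byte 5 (0xC5): reg=0x6C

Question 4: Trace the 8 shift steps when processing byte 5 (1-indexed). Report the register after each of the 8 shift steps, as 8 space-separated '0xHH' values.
Answer: 0x28 0x50 0xA0 0x47 0x8E 0x1B 0x36 0x6C

Derivation:
After byte 1 (0xA9): reg=0x56
After byte 2 (0x62): reg=0x8C
After byte 3 (0x4F): reg=0x47
After byte 4 (0x6C): reg=0xD1
Register before byte 5: 0xD1
After XOR with byte 0xC5: 0x14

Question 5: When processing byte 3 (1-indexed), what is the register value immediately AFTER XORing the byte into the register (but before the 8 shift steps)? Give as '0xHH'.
Answer: 0xC3

Derivation:
Register before byte 3: 0x8C
Byte 3: 0x4F
0x8C XOR 0x4F = 0xC3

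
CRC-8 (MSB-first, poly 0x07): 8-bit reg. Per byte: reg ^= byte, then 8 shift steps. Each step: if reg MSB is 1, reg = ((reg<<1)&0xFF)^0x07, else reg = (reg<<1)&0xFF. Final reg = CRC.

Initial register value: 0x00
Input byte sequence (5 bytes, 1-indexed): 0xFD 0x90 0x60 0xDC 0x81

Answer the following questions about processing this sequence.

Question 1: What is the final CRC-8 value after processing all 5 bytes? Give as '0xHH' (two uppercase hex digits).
After byte 1 (0xFD): reg=0xFD
After byte 2 (0x90): reg=0x04
After byte 3 (0x60): reg=0x3B
After byte 4 (0xDC): reg=0xBB
After byte 5 (0x81): reg=0xA6

Answer: 0xA6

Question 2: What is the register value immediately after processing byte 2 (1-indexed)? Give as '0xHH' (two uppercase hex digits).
Answer: 0x04

Derivation:
After byte 1 (0xFD): reg=0xFD
After byte 2 (0x90): reg=0x04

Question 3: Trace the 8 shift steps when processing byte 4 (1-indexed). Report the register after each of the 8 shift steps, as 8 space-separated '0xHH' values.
Answer: 0xC9 0x95 0x2D 0x5A 0xB4 0x6F 0xDE 0xBB

Derivation:
After byte 1 (0xFD): reg=0xFD
After byte 2 (0x90): reg=0x04
After byte 3 (0x60): reg=0x3B
Register before byte 4: 0x3B
After XOR with byte 0xDC: 0xE7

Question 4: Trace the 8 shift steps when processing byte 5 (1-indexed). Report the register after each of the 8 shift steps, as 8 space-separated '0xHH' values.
After byte 1 (0xFD): reg=0xFD
After byte 2 (0x90): reg=0x04
After byte 3 (0x60): reg=0x3B
After byte 4 (0xDC): reg=0xBB
Register before byte 5: 0xBB
After XOR with byte 0x81: 0x3A

Answer: 0x74 0xE8 0xD7 0xA9 0x55 0xAA 0x53 0xA6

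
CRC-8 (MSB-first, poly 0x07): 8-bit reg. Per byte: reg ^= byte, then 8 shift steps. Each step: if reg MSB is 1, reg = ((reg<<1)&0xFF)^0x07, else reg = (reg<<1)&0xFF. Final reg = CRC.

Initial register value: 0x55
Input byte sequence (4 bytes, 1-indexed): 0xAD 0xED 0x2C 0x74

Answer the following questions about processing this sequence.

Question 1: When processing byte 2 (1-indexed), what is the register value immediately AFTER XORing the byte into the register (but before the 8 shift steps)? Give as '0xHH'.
Answer: 0x0B

Derivation:
Register before byte 2: 0xE6
Byte 2: 0xED
0xE6 XOR 0xED = 0x0B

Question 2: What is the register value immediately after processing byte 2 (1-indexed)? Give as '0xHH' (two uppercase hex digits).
Answer: 0x31

Derivation:
After byte 1 (0xAD): reg=0xE6
After byte 2 (0xED): reg=0x31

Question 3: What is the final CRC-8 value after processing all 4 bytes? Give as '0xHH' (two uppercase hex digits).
After byte 1 (0xAD): reg=0xE6
After byte 2 (0xED): reg=0x31
After byte 3 (0x2C): reg=0x53
After byte 4 (0x74): reg=0xF5

Answer: 0xF5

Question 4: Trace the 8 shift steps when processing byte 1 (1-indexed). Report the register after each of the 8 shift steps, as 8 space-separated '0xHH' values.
Answer: 0xF7 0xE9 0xD5 0xAD 0x5D 0xBA 0x73 0xE6

Derivation:
Register before byte 1: 0x55
After XOR with byte 0xAD: 0xF8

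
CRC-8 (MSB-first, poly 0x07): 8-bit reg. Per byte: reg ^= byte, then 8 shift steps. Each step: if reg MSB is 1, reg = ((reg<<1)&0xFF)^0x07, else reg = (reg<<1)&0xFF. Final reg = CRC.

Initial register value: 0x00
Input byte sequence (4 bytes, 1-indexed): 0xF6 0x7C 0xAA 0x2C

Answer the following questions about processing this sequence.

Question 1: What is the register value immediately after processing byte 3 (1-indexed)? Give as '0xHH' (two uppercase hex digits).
After byte 1 (0xF6): reg=0xCC
After byte 2 (0x7C): reg=0x19
After byte 3 (0xAA): reg=0x10

Answer: 0x10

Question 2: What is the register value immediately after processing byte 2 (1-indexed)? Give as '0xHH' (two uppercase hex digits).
Answer: 0x19

Derivation:
After byte 1 (0xF6): reg=0xCC
After byte 2 (0x7C): reg=0x19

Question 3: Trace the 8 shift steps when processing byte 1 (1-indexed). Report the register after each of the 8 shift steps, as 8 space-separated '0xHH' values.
Register before byte 1: 0x00
After XOR with byte 0xF6: 0xF6

Answer: 0xEB 0xD1 0xA5 0x4D 0x9A 0x33 0x66 0xCC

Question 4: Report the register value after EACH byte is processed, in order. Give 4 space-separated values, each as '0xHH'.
0xCC 0x19 0x10 0xB4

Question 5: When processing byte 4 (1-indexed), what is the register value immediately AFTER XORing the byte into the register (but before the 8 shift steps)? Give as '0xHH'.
Answer: 0x3C

Derivation:
Register before byte 4: 0x10
Byte 4: 0x2C
0x10 XOR 0x2C = 0x3C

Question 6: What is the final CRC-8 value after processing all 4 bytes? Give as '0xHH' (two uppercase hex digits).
After byte 1 (0xF6): reg=0xCC
After byte 2 (0x7C): reg=0x19
After byte 3 (0xAA): reg=0x10
After byte 4 (0x2C): reg=0xB4

Answer: 0xB4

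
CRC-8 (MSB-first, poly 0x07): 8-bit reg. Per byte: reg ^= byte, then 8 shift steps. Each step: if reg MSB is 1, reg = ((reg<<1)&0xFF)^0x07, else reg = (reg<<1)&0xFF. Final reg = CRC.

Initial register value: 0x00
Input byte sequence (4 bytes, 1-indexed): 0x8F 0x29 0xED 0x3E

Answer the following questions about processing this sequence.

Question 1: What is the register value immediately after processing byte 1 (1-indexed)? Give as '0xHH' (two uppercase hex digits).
After byte 1 (0x8F): reg=0xA4

Answer: 0xA4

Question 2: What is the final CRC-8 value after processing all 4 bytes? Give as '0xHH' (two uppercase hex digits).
Answer: 0x8A

Derivation:
After byte 1 (0x8F): reg=0xA4
After byte 2 (0x29): reg=0xAA
After byte 3 (0xED): reg=0xD2
After byte 4 (0x3E): reg=0x8A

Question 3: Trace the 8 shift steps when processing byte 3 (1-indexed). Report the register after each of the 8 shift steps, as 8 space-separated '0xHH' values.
Answer: 0x8E 0x1B 0x36 0x6C 0xD8 0xB7 0x69 0xD2

Derivation:
After byte 1 (0x8F): reg=0xA4
After byte 2 (0x29): reg=0xAA
Register before byte 3: 0xAA
After XOR with byte 0xED: 0x47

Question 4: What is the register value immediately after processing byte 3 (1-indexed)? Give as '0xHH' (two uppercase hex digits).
Answer: 0xD2

Derivation:
After byte 1 (0x8F): reg=0xA4
After byte 2 (0x29): reg=0xAA
After byte 3 (0xED): reg=0xD2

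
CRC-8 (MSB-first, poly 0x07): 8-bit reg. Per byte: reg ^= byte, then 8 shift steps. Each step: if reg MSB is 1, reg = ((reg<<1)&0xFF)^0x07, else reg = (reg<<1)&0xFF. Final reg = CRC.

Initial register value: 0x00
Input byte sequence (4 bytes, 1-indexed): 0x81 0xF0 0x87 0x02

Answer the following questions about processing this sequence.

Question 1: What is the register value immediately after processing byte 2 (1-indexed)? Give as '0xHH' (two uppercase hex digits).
After byte 1 (0x81): reg=0x8E
After byte 2 (0xF0): reg=0x7D

Answer: 0x7D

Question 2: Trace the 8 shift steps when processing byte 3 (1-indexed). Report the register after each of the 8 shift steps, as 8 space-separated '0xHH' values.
Answer: 0xF3 0xE1 0xC5 0x8D 0x1D 0x3A 0x74 0xE8

Derivation:
After byte 1 (0x81): reg=0x8E
After byte 2 (0xF0): reg=0x7D
Register before byte 3: 0x7D
After XOR with byte 0x87: 0xFA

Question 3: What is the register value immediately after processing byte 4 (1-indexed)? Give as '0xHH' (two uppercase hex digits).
Answer: 0x98

Derivation:
After byte 1 (0x81): reg=0x8E
After byte 2 (0xF0): reg=0x7D
After byte 3 (0x87): reg=0xE8
After byte 4 (0x02): reg=0x98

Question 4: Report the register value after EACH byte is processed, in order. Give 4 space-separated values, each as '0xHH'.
0x8E 0x7D 0xE8 0x98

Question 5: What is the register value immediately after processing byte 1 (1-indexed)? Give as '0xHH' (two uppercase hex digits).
After byte 1 (0x81): reg=0x8E

Answer: 0x8E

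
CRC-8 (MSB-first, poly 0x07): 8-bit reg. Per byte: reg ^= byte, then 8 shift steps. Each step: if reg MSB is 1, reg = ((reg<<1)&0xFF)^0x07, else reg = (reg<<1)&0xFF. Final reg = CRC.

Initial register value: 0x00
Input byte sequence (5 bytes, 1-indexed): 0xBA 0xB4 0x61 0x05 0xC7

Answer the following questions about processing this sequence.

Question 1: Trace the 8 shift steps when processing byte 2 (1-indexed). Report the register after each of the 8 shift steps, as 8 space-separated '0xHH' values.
After byte 1 (0xBA): reg=0x2F
Register before byte 2: 0x2F
After XOR with byte 0xB4: 0x9B

Answer: 0x31 0x62 0xC4 0x8F 0x19 0x32 0x64 0xC8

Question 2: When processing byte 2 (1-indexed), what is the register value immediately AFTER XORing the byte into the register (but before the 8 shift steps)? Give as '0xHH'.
Answer: 0x9B

Derivation:
Register before byte 2: 0x2F
Byte 2: 0xB4
0x2F XOR 0xB4 = 0x9B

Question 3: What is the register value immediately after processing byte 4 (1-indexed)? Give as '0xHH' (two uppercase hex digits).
After byte 1 (0xBA): reg=0x2F
After byte 2 (0xB4): reg=0xC8
After byte 3 (0x61): reg=0x56
After byte 4 (0x05): reg=0xBE

Answer: 0xBE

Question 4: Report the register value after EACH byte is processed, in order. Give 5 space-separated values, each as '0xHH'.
0x2F 0xC8 0x56 0xBE 0x68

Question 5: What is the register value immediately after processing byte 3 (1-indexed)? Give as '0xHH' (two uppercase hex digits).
After byte 1 (0xBA): reg=0x2F
After byte 2 (0xB4): reg=0xC8
After byte 3 (0x61): reg=0x56

Answer: 0x56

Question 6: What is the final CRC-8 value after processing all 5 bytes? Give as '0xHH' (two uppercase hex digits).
Answer: 0x68

Derivation:
After byte 1 (0xBA): reg=0x2F
After byte 2 (0xB4): reg=0xC8
After byte 3 (0x61): reg=0x56
After byte 4 (0x05): reg=0xBE
After byte 5 (0xC7): reg=0x68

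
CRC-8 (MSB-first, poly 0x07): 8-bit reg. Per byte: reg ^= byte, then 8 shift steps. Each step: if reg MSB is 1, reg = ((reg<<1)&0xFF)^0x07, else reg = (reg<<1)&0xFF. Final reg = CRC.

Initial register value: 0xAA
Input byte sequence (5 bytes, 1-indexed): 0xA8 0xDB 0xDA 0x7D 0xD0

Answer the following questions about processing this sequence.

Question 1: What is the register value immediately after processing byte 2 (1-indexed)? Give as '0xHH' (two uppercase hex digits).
After byte 1 (0xA8): reg=0x0E
After byte 2 (0xDB): reg=0x25

Answer: 0x25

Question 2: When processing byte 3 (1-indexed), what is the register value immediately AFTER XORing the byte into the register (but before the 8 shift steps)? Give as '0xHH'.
Answer: 0xFF

Derivation:
Register before byte 3: 0x25
Byte 3: 0xDA
0x25 XOR 0xDA = 0xFF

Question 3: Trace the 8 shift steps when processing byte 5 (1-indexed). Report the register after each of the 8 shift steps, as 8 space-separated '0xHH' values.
After byte 1 (0xA8): reg=0x0E
After byte 2 (0xDB): reg=0x25
After byte 3 (0xDA): reg=0xF3
After byte 4 (0x7D): reg=0xA3
Register before byte 5: 0xA3
After XOR with byte 0xD0: 0x73

Answer: 0xE6 0xCB 0x91 0x25 0x4A 0x94 0x2F 0x5E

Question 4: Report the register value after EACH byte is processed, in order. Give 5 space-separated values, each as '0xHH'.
0x0E 0x25 0xF3 0xA3 0x5E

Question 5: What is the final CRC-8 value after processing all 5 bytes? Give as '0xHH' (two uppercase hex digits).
After byte 1 (0xA8): reg=0x0E
After byte 2 (0xDB): reg=0x25
After byte 3 (0xDA): reg=0xF3
After byte 4 (0x7D): reg=0xA3
After byte 5 (0xD0): reg=0x5E

Answer: 0x5E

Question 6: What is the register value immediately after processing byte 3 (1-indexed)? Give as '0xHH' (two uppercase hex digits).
After byte 1 (0xA8): reg=0x0E
After byte 2 (0xDB): reg=0x25
After byte 3 (0xDA): reg=0xF3

Answer: 0xF3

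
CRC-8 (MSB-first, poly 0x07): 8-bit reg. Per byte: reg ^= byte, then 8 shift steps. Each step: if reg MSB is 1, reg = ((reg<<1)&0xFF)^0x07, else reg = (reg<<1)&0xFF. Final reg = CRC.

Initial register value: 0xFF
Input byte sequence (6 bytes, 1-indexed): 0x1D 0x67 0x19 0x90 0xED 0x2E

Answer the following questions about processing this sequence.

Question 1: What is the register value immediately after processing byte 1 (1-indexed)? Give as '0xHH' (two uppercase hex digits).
Answer: 0xA0

Derivation:
After byte 1 (0x1D): reg=0xA0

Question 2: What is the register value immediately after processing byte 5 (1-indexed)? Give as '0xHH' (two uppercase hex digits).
After byte 1 (0x1D): reg=0xA0
After byte 2 (0x67): reg=0x5B
After byte 3 (0x19): reg=0xC9
After byte 4 (0x90): reg=0x88
After byte 5 (0xED): reg=0x3C

Answer: 0x3C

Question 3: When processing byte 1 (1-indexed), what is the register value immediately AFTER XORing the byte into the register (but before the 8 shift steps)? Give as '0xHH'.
Answer: 0xE2

Derivation:
Register before byte 1: 0xFF
Byte 1: 0x1D
0xFF XOR 0x1D = 0xE2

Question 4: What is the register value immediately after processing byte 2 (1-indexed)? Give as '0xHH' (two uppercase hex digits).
Answer: 0x5B

Derivation:
After byte 1 (0x1D): reg=0xA0
After byte 2 (0x67): reg=0x5B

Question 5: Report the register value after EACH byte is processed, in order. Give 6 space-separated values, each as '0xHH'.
0xA0 0x5B 0xC9 0x88 0x3C 0x7E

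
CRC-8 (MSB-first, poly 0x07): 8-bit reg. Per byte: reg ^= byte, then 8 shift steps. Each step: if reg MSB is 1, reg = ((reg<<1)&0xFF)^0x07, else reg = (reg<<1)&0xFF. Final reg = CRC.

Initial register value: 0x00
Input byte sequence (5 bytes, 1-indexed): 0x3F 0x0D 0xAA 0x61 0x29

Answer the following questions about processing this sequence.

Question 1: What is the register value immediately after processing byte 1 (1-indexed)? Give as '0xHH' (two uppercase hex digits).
Answer: 0xBD

Derivation:
After byte 1 (0x3F): reg=0xBD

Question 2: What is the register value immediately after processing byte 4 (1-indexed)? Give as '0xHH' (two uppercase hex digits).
Answer: 0x50

Derivation:
After byte 1 (0x3F): reg=0xBD
After byte 2 (0x0D): reg=0x19
After byte 3 (0xAA): reg=0x10
After byte 4 (0x61): reg=0x50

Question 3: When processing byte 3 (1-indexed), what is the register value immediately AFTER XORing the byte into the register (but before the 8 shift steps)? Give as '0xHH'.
Register before byte 3: 0x19
Byte 3: 0xAA
0x19 XOR 0xAA = 0xB3

Answer: 0xB3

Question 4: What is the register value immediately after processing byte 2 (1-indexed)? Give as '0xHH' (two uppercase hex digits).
After byte 1 (0x3F): reg=0xBD
After byte 2 (0x0D): reg=0x19

Answer: 0x19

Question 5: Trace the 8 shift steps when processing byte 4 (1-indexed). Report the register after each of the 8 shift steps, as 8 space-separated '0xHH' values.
After byte 1 (0x3F): reg=0xBD
After byte 2 (0x0D): reg=0x19
After byte 3 (0xAA): reg=0x10
Register before byte 4: 0x10
After XOR with byte 0x61: 0x71

Answer: 0xE2 0xC3 0x81 0x05 0x0A 0x14 0x28 0x50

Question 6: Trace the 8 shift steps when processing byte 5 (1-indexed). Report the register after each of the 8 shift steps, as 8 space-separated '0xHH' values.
Answer: 0xF2 0xE3 0xC1 0x85 0x0D 0x1A 0x34 0x68

Derivation:
After byte 1 (0x3F): reg=0xBD
After byte 2 (0x0D): reg=0x19
After byte 3 (0xAA): reg=0x10
After byte 4 (0x61): reg=0x50
Register before byte 5: 0x50
After XOR with byte 0x29: 0x79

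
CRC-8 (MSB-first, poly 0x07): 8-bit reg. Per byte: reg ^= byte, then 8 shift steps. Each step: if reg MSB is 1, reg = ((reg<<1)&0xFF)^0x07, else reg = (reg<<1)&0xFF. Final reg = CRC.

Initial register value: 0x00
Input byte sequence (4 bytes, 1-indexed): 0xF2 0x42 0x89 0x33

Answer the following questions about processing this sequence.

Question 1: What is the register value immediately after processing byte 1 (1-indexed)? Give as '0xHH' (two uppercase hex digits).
Answer: 0xD0

Derivation:
After byte 1 (0xF2): reg=0xD0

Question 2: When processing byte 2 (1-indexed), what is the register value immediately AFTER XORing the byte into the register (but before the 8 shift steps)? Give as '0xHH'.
Register before byte 2: 0xD0
Byte 2: 0x42
0xD0 XOR 0x42 = 0x92

Answer: 0x92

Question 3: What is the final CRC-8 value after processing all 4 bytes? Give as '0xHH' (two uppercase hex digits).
Answer: 0xED

Derivation:
After byte 1 (0xF2): reg=0xD0
After byte 2 (0x42): reg=0xF7
After byte 3 (0x89): reg=0x7D
After byte 4 (0x33): reg=0xED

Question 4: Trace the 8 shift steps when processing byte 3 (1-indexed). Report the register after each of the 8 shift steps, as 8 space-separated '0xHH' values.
After byte 1 (0xF2): reg=0xD0
After byte 2 (0x42): reg=0xF7
Register before byte 3: 0xF7
After XOR with byte 0x89: 0x7E

Answer: 0xFC 0xFF 0xF9 0xF5 0xED 0xDD 0xBD 0x7D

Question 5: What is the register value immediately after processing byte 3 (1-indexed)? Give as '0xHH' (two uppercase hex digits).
Answer: 0x7D

Derivation:
After byte 1 (0xF2): reg=0xD0
After byte 2 (0x42): reg=0xF7
After byte 3 (0x89): reg=0x7D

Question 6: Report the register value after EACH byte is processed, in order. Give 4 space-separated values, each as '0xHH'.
0xD0 0xF7 0x7D 0xED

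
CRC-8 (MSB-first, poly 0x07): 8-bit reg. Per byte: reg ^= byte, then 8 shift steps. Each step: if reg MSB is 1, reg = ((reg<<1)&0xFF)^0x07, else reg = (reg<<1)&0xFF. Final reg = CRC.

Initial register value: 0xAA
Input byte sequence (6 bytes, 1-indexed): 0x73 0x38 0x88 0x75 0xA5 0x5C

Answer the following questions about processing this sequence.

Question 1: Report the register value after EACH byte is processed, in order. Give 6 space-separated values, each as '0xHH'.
0x01 0xAF 0xF5 0x89 0xC4 0xC1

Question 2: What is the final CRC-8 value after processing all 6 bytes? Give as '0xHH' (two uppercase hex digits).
After byte 1 (0x73): reg=0x01
After byte 2 (0x38): reg=0xAF
After byte 3 (0x88): reg=0xF5
After byte 4 (0x75): reg=0x89
After byte 5 (0xA5): reg=0xC4
After byte 6 (0x5C): reg=0xC1

Answer: 0xC1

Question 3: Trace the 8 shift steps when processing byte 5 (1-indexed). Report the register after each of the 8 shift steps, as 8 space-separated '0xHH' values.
After byte 1 (0x73): reg=0x01
After byte 2 (0x38): reg=0xAF
After byte 3 (0x88): reg=0xF5
After byte 4 (0x75): reg=0x89
Register before byte 5: 0x89
After XOR with byte 0xA5: 0x2C

Answer: 0x58 0xB0 0x67 0xCE 0x9B 0x31 0x62 0xC4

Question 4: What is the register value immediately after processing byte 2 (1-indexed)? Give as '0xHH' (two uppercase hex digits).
Answer: 0xAF

Derivation:
After byte 1 (0x73): reg=0x01
After byte 2 (0x38): reg=0xAF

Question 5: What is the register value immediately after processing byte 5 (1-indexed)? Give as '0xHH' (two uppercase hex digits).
Answer: 0xC4

Derivation:
After byte 1 (0x73): reg=0x01
After byte 2 (0x38): reg=0xAF
After byte 3 (0x88): reg=0xF5
After byte 4 (0x75): reg=0x89
After byte 5 (0xA5): reg=0xC4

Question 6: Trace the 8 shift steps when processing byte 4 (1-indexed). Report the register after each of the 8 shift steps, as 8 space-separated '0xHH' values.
Answer: 0x07 0x0E 0x1C 0x38 0x70 0xE0 0xC7 0x89

Derivation:
After byte 1 (0x73): reg=0x01
After byte 2 (0x38): reg=0xAF
After byte 3 (0x88): reg=0xF5
Register before byte 4: 0xF5
After XOR with byte 0x75: 0x80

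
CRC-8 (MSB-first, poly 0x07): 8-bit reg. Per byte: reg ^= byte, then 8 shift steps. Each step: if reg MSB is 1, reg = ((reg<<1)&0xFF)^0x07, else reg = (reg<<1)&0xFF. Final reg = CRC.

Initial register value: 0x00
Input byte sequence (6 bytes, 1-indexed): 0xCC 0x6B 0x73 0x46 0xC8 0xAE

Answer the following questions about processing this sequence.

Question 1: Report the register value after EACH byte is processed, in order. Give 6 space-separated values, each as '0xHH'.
0x6A 0x07 0x4B 0x23 0x9F 0x97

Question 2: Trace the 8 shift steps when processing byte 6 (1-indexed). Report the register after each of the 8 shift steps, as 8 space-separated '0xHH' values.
After byte 1 (0xCC): reg=0x6A
After byte 2 (0x6B): reg=0x07
After byte 3 (0x73): reg=0x4B
After byte 4 (0x46): reg=0x23
After byte 5 (0xC8): reg=0x9F
Register before byte 6: 0x9F
After XOR with byte 0xAE: 0x31

Answer: 0x62 0xC4 0x8F 0x19 0x32 0x64 0xC8 0x97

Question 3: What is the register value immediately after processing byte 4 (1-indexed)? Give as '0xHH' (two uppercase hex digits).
Answer: 0x23

Derivation:
After byte 1 (0xCC): reg=0x6A
After byte 2 (0x6B): reg=0x07
After byte 3 (0x73): reg=0x4B
After byte 4 (0x46): reg=0x23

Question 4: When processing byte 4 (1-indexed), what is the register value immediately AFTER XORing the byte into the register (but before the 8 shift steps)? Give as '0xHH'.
Register before byte 4: 0x4B
Byte 4: 0x46
0x4B XOR 0x46 = 0x0D

Answer: 0x0D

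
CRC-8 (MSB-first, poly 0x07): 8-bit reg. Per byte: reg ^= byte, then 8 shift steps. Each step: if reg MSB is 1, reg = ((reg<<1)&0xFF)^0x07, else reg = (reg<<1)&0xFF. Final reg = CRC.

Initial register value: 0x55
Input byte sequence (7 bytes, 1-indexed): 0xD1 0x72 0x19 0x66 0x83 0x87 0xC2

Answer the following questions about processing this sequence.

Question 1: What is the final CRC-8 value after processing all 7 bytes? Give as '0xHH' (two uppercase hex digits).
After byte 1 (0xD1): reg=0x95
After byte 2 (0x72): reg=0xBB
After byte 3 (0x19): reg=0x67
After byte 4 (0x66): reg=0x07
After byte 5 (0x83): reg=0x95
After byte 6 (0x87): reg=0x7E
After byte 7 (0xC2): reg=0x3D

Answer: 0x3D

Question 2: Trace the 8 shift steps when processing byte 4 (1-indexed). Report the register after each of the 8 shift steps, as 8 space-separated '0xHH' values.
After byte 1 (0xD1): reg=0x95
After byte 2 (0x72): reg=0xBB
After byte 3 (0x19): reg=0x67
Register before byte 4: 0x67
After XOR with byte 0x66: 0x01

Answer: 0x02 0x04 0x08 0x10 0x20 0x40 0x80 0x07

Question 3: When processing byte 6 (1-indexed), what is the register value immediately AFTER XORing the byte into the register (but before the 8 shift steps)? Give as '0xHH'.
Answer: 0x12

Derivation:
Register before byte 6: 0x95
Byte 6: 0x87
0x95 XOR 0x87 = 0x12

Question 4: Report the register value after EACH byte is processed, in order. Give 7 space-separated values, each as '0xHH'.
0x95 0xBB 0x67 0x07 0x95 0x7E 0x3D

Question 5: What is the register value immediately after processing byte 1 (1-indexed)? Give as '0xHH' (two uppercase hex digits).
Answer: 0x95

Derivation:
After byte 1 (0xD1): reg=0x95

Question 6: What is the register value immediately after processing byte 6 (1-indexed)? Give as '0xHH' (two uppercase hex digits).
Answer: 0x7E

Derivation:
After byte 1 (0xD1): reg=0x95
After byte 2 (0x72): reg=0xBB
After byte 3 (0x19): reg=0x67
After byte 4 (0x66): reg=0x07
After byte 5 (0x83): reg=0x95
After byte 6 (0x87): reg=0x7E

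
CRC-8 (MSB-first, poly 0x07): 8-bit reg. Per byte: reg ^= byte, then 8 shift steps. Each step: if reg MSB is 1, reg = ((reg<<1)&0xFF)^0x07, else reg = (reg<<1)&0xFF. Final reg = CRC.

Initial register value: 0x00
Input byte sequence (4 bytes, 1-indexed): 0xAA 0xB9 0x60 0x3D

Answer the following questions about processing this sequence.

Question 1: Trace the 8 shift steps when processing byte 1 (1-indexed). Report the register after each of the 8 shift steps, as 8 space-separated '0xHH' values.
Answer: 0x53 0xA6 0x4B 0x96 0x2B 0x56 0xAC 0x5F

Derivation:
Register before byte 1: 0x00
After XOR with byte 0xAA: 0xAA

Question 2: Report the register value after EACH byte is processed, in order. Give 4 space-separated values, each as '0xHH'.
0x5F 0xBC 0x1A 0xF5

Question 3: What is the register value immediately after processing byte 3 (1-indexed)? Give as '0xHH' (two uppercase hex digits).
After byte 1 (0xAA): reg=0x5F
After byte 2 (0xB9): reg=0xBC
After byte 3 (0x60): reg=0x1A

Answer: 0x1A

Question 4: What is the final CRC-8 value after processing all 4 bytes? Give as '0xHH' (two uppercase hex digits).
Answer: 0xF5

Derivation:
After byte 1 (0xAA): reg=0x5F
After byte 2 (0xB9): reg=0xBC
After byte 3 (0x60): reg=0x1A
After byte 4 (0x3D): reg=0xF5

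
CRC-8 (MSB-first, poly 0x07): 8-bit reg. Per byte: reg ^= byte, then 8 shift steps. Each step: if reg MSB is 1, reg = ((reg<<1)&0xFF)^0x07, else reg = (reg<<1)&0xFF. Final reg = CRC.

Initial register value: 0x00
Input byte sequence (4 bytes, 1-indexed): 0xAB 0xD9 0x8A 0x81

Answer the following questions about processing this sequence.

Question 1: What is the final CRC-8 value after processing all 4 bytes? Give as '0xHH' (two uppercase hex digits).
After byte 1 (0xAB): reg=0x58
After byte 2 (0xD9): reg=0x8E
After byte 3 (0x8A): reg=0x1C
After byte 4 (0x81): reg=0xDA

Answer: 0xDA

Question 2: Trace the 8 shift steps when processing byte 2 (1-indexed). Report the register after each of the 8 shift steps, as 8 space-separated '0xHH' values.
After byte 1 (0xAB): reg=0x58
Register before byte 2: 0x58
After XOR with byte 0xD9: 0x81

Answer: 0x05 0x0A 0x14 0x28 0x50 0xA0 0x47 0x8E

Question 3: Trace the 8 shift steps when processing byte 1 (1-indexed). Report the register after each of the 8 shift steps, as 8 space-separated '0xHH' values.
Register before byte 1: 0x00
After XOR with byte 0xAB: 0xAB

Answer: 0x51 0xA2 0x43 0x86 0x0B 0x16 0x2C 0x58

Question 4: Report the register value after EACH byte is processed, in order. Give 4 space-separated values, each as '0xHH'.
0x58 0x8E 0x1C 0xDA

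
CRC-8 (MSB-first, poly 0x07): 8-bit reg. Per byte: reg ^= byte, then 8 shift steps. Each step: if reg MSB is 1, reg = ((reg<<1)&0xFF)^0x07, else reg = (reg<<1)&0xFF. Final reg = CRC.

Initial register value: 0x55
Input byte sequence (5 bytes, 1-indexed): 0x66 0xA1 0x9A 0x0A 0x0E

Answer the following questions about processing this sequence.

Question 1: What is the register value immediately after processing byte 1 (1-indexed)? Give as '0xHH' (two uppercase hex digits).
After byte 1 (0x66): reg=0x99

Answer: 0x99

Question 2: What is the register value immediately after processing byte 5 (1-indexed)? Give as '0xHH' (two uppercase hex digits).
Answer: 0x9F

Derivation:
After byte 1 (0x66): reg=0x99
After byte 2 (0xA1): reg=0xA8
After byte 3 (0x9A): reg=0x9E
After byte 4 (0x0A): reg=0xE5
After byte 5 (0x0E): reg=0x9F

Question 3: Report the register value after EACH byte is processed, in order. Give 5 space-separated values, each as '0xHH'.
0x99 0xA8 0x9E 0xE5 0x9F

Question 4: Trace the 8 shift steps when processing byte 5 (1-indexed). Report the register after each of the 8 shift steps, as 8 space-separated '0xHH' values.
Answer: 0xD1 0xA5 0x4D 0x9A 0x33 0x66 0xCC 0x9F

Derivation:
After byte 1 (0x66): reg=0x99
After byte 2 (0xA1): reg=0xA8
After byte 3 (0x9A): reg=0x9E
After byte 4 (0x0A): reg=0xE5
Register before byte 5: 0xE5
After XOR with byte 0x0E: 0xEB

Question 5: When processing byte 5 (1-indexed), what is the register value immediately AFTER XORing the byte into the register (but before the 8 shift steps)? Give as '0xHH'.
Answer: 0xEB

Derivation:
Register before byte 5: 0xE5
Byte 5: 0x0E
0xE5 XOR 0x0E = 0xEB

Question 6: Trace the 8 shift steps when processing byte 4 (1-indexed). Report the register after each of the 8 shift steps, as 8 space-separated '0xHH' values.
Answer: 0x2F 0x5E 0xBC 0x7F 0xFE 0xFB 0xF1 0xE5

Derivation:
After byte 1 (0x66): reg=0x99
After byte 2 (0xA1): reg=0xA8
After byte 3 (0x9A): reg=0x9E
Register before byte 4: 0x9E
After XOR with byte 0x0A: 0x94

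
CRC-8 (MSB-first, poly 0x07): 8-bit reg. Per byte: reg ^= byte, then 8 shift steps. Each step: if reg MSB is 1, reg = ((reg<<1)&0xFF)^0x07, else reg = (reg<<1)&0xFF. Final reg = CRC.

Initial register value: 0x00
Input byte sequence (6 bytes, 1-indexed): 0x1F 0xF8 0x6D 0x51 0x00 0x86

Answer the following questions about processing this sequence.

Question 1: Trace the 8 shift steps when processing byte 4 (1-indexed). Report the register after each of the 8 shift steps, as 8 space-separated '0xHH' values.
After byte 1 (0x1F): reg=0x5D
After byte 2 (0xF8): reg=0x72
After byte 3 (0x6D): reg=0x5D
Register before byte 4: 0x5D
After XOR with byte 0x51: 0x0C

Answer: 0x18 0x30 0x60 0xC0 0x87 0x09 0x12 0x24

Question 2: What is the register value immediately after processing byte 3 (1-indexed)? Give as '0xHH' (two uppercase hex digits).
After byte 1 (0x1F): reg=0x5D
After byte 2 (0xF8): reg=0x72
After byte 3 (0x6D): reg=0x5D

Answer: 0x5D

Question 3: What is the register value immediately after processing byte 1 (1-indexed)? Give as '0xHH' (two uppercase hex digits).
Answer: 0x5D

Derivation:
After byte 1 (0x1F): reg=0x5D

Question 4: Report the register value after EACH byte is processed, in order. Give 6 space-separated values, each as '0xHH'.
0x5D 0x72 0x5D 0x24 0xFC 0x61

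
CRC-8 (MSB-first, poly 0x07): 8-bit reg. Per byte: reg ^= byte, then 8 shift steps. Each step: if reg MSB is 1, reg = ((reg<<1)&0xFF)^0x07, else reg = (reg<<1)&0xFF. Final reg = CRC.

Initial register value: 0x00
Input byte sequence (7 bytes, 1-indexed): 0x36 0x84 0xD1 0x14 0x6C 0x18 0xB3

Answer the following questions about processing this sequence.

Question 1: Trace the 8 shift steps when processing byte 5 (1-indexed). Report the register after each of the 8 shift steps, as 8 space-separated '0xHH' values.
Answer: 0xA3 0x41 0x82 0x03 0x06 0x0C 0x18 0x30

Derivation:
After byte 1 (0x36): reg=0x82
After byte 2 (0x84): reg=0x12
After byte 3 (0xD1): reg=0x47
After byte 4 (0x14): reg=0xBE
Register before byte 5: 0xBE
After XOR with byte 0x6C: 0xD2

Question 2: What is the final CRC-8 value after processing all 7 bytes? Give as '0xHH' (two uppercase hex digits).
After byte 1 (0x36): reg=0x82
After byte 2 (0x84): reg=0x12
After byte 3 (0xD1): reg=0x47
After byte 4 (0x14): reg=0xBE
After byte 5 (0x6C): reg=0x30
After byte 6 (0x18): reg=0xD8
After byte 7 (0xB3): reg=0x16

Answer: 0x16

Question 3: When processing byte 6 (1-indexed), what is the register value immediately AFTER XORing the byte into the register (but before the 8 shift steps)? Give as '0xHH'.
Register before byte 6: 0x30
Byte 6: 0x18
0x30 XOR 0x18 = 0x28

Answer: 0x28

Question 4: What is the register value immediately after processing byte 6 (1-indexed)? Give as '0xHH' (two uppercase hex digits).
Answer: 0xD8

Derivation:
After byte 1 (0x36): reg=0x82
After byte 2 (0x84): reg=0x12
After byte 3 (0xD1): reg=0x47
After byte 4 (0x14): reg=0xBE
After byte 5 (0x6C): reg=0x30
After byte 6 (0x18): reg=0xD8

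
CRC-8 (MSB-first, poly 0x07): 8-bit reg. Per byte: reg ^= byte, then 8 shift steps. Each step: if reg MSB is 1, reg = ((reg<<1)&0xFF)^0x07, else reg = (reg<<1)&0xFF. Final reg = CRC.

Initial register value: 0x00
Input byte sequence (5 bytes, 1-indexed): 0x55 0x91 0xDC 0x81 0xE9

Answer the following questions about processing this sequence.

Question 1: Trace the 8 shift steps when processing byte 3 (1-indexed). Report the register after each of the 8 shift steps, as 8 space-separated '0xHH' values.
After byte 1 (0x55): reg=0xAC
After byte 2 (0x91): reg=0xB3
Register before byte 3: 0xB3
After XOR with byte 0xDC: 0x6F

Answer: 0xDE 0xBB 0x71 0xE2 0xC3 0x81 0x05 0x0A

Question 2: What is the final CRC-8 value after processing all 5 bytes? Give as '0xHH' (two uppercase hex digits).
Answer: 0xB0

Derivation:
After byte 1 (0x55): reg=0xAC
After byte 2 (0x91): reg=0xB3
After byte 3 (0xDC): reg=0x0A
After byte 4 (0x81): reg=0xB8
After byte 5 (0xE9): reg=0xB0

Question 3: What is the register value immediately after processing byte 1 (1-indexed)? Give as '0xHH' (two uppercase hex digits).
After byte 1 (0x55): reg=0xAC

Answer: 0xAC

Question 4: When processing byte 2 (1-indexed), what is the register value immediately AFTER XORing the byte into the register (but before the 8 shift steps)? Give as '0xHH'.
Register before byte 2: 0xAC
Byte 2: 0x91
0xAC XOR 0x91 = 0x3D

Answer: 0x3D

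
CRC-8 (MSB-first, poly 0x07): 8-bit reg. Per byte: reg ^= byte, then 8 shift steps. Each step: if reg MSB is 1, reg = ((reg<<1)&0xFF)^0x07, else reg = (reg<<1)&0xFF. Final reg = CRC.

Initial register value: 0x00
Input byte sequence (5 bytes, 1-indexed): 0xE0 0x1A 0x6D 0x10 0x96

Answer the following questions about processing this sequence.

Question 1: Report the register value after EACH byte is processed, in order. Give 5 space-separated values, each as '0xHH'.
0xAE 0x05 0x1F 0x2D 0x28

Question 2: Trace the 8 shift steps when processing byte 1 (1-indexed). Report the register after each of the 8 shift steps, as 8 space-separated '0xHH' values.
Answer: 0xC7 0x89 0x15 0x2A 0x54 0xA8 0x57 0xAE

Derivation:
Register before byte 1: 0x00
After XOR with byte 0xE0: 0xE0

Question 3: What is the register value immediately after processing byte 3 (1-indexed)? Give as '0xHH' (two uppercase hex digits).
After byte 1 (0xE0): reg=0xAE
After byte 2 (0x1A): reg=0x05
After byte 3 (0x6D): reg=0x1F

Answer: 0x1F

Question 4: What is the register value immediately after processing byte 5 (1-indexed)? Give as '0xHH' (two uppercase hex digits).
After byte 1 (0xE0): reg=0xAE
After byte 2 (0x1A): reg=0x05
After byte 3 (0x6D): reg=0x1F
After byte 4 (0x10): reg=0x2D
After byte 5 (0x96): reg=0x28

Answer: 0x28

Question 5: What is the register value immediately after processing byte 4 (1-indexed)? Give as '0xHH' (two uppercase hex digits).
After byte 1 (0xE0): reg=0xAE
After byte 2 (0x1A): reg=0x05
After byte 3 (0x6D): reg=0x1F
After byte 4 (0x10): reg=0x2D

Answer: 0x2D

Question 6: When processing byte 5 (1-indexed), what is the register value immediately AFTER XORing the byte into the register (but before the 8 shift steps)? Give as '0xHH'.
Register before byte 5: 0x2D
Byte 5: 0x96
0x2D XOR 0x96 = 0xBB

Answer: 0xBB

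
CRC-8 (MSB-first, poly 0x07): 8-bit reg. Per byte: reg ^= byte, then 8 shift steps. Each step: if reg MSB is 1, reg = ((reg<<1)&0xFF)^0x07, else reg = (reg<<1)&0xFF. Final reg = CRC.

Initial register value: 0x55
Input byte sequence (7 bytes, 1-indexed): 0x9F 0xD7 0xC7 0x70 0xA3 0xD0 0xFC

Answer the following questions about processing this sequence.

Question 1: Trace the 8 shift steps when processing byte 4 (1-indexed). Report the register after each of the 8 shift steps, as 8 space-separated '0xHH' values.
After byte 1 (0x9F): reg=0x78
After byte 2 (0xD7): reg=0x44
After byte 3 (0xC7): reg=0x80
Register before byte 4: 0x80
After XOR with byte 0x70: 0xF0

Answer: 0xE7 0xC9 0x95 0x2D 0x5A 0xB4 0x6F 0xDE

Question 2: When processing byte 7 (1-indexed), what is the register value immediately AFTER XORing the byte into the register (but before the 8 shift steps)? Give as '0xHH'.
Answer: 0x89

Derivation:
Register before byte 7: 0x75
Byte 7: 0xFC
0x75 XOR 0xFC = 0x89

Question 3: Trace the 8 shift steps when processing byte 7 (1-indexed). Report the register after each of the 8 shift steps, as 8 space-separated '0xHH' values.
Answer: 0x15 0x2A 0x54 0xA8 0x57 0xAE 0x5B 0xB6

Derivation:
After byte 1 (0x9F): reg=0x78
After byte 2 (0xD7): reg=0x44
After byte 3 (0xC7): reg=0x80
After byte 4 (0x70): reg=0xDE
After byte 5 (0xA3): reg=0x74
After byte 6 (0xD0): reg=0x75
Register before byte 7: 0x75
After XOR with byte 0xFC: 0x89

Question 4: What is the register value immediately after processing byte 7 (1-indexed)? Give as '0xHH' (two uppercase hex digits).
Answer: 0xB6

Derivation:
After byte 1 (0x9F): reg=0x78
After byte 2 (0xD7): reg=0x44
After byte 3 (0xC7): reg=0x80
After byte 4 (0x70): reg=0xDE
After byte 5 (0xA3): reg=0x74
After byte 6 (0xD0): reg=0x75
After byte 7 (0xFC): reg=0xB6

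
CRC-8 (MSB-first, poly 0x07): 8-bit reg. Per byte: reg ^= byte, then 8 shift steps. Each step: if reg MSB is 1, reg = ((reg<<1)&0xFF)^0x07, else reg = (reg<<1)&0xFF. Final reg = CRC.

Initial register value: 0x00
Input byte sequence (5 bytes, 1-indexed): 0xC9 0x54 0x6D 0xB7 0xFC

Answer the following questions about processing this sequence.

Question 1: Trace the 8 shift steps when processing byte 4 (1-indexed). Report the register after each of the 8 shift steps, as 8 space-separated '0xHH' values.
Answer: 0xB8 0x77 0xEE 0xDB 0xB1 0x65 0xCA 0x93

Derivation:
After byte 1 (0xC9): reg=0x71
After byte 2 (0x54): reg=0xFB
After byte 3 (0x6D): reg=0xEB
Register before byte 4: 0xEB
After XOR with byte 0xB7: 0x5C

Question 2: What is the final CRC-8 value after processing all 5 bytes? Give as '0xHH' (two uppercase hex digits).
Answer: 0x0A

Derivation:
After byte 1 (0xC9): reg=0x71
After byte 2 (0x54): reg=0xFB
After byte 3 (0x6D): reg=0xEB
After byte 4 (0xB7): reg=0x93
After byte 5 (0xFC): reg=0x0A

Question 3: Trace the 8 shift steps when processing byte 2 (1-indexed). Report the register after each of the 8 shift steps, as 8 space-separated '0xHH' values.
After byte 1 (0xC9): reg=0x71
Register before byte 2: 0x71
After XOR with byte 0x54: 0x25

Answer: 0x4A 0x94 0x2F 0x5E 0xBC 0x7F 0xFE 0xFB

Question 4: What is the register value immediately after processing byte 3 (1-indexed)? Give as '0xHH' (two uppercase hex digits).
Answer: 0xEB

Derivation:
After byte 1 (0xC9): reg=0x71
After byte 2 (0x54): reg=0xFB
After byte 3 (0x6D): reg=0xEB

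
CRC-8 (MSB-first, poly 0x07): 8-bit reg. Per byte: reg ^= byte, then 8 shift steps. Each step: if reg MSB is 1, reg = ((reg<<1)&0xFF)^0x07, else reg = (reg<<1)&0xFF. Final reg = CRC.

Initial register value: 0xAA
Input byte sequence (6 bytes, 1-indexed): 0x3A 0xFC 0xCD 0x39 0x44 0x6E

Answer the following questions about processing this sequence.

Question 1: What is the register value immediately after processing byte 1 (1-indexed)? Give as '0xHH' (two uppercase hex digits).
Answer: 0xF9

Derivation:
After byte 1 (0x3A): reg=0xF9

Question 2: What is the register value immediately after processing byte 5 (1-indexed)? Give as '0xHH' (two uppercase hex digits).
Answer: 0xCD

Derivation:
After byte 1 (0x3A): reg=0xF9
After byte 2 (0xFC): reg=0x1B
After byte 3 (0xCD): reg=0x2C
After byte 4 (0x39): reg=0x6B
After byte 5 (0x44): reg=0xCD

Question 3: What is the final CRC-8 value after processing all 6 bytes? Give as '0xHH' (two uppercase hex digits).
Answer: 0x60

Derivation:
After byte 1 (0x3A): reg=0xF9
After byte 2 (0xFC): reg=0x1B
After byte 3 (0xCD): reg=0x2C
After byte 4 (0x39): reg=0x6B
After byte 5 (0x44): reg=0xCD
After byte 6 (0x6E): reg=0x60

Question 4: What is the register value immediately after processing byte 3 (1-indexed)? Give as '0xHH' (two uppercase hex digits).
Answer: 0x2C

Derivation:
After byte 1 (0x3A): reg=0xF9
After byte 2 (0xFC): reg=0x1B
After byte 3 (0xCD): reg=0x2C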